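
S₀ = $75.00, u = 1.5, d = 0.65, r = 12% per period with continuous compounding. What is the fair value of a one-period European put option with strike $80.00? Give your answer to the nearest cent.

$12.15

Risk-neutral probability p = (e^0.12 − 0.65)/(1.5 − 0.65) = 0.4775/0.8500 = 0.5618
Terminal stock prices: S_u = 112.5, S_d = 48.75
Terminal payoffs (K − S): max(-32.5, 0) = 0, max(31.25, 0) = 31.25
Node 0 (S = 75): V_0 = e^(−0.12)·[0.5618·0.0000 + 0.4382·31.2500] = 12.1463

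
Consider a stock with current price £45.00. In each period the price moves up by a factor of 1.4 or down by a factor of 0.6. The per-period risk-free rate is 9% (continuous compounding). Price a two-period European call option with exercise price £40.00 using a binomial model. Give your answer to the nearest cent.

£15.36

Risk-neutral probability p = (e^0.09 − 0.6)/(1.4 − 0.6) = 0.4942/0.8000 = 0.6177
Terminal stock prices: S_uu = 88.2, S_ud = 37.8, S_dd = 16.2
Terminal payoffs (S − K): max(48.2, 0) = 48.2, max(-2.2, 0) = 0, max(-23.8, 0) = 0
Node u (S = 63): V_u = e^(−0.09)·[0.6177·48.2000 + 0.3823·0.0000] = 27.2114
Node d (S = 27): V_d = e^(−0.09)·[0.6177·0.0000 + 0.3823·0.0000] = 0.0000
Node 0 (S = 45): V_0 = e^(−0.09)·[0.6177·27.2114 + 0.3823·0.0000] = 15.3622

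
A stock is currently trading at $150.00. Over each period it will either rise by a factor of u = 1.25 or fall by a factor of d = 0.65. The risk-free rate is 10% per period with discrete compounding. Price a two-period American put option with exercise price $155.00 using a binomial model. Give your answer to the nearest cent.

$18.20

Risk-neutral probability p = (1 + 0.1 − 0.65)/(1.25 − 0.65) = 0.4500/0.6000 = 0.7500
Terminal stock prices: S_uu = 234.4, S_ud = 121.9, S_dd = 63.38
Terminal payoffs (K − S): max(-79.38, 0) = 0, max(33.12, 0) = 33.12, max(91.62, 0) = 91.62
Node u (S = 187.5): continuation = 1/1.1·[0.7500·0.0000 + 0.2500·33.1250] = 7.5284; exercise value = 0.0000 ≤ continuation, so V_u = 7.5284
Node d (S = 97.5): continuation = 1/1.1·[0.7500·33.1250 + 0.2500·91.6250] = 43.4091; exercise value = 57.5000 > continuation, so V_d = 57.5000 (exercise)
Node 0 (S = 150): continuation = 1/1.1·[0.7500·7.5284 + 0.2500·57.5000] = 18.2012; exercise value = 5.0000 ≤ continuation, so V_0 = 18.2012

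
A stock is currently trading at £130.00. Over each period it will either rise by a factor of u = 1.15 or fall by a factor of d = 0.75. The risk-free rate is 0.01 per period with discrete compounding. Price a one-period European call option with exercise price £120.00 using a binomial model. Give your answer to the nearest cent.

Risk-neutral probability p = (1 + 0.01 − 0.75)/(1.15 − 0.75) = 0.2600/0.4000 = 0.6500
Terminal stock prices: S_u = 149.5, S_d = 97.5
Terminal payoffs (S − K): max(29.5, 0) = 29.5, max(-22.5, 0) = 0
Node 0 (S = 130): V_0 = 1/1.01·[0.6500·29.5000 + 0.3500·0.0000] = 18.9851

£18.99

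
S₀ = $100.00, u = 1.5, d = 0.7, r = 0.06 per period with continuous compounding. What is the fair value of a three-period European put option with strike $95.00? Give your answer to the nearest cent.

$15.64

Risk-neutral probability p = (e^0.06 − 0.7)/(1.5 − 0.7) = 0.3618/0.8000 = 0.4523
Terminal stock prices: S_uuu = 337.5, S_uud = 157.5, S_udd = 73.5, S_ddd = 34.3
Terminal payoffs (K − S): max(-242.5, 0) = 0, max(-62.5, 0) = 0, max(21.5, 0) = 21.5, max(60.7, 0) = 60.7
Node uu (S = 225): V_uu = e^(−0.06)·[0.4523·0.0000 + 0.5477·0.0000] = 0.0000
Node ud (S = 105): V_ud = e^(−0.06)·[0.4523·0.0000 + 0.5477·21.5000] = 11.0899
Node dd (S = 49): V_dd = e^(−0.06)·[0.4523·21.5000 + 0.5477·60.7000] = 40.4676
Node u (S = 150): V_u = e^(−0.06)·[0.4523·0.0000 + 0.5477·11.0899] = 5.7203
Node d (S = 70): V_d = e^(−0.06)·[0.4523·11.0899 + 0.5477·40.4676] = 25.5974
Node 0 (S = 100): V_0 = e^(−0.06)·[0.4523·5.7203 + 0.5477·25.5974] = 15.6399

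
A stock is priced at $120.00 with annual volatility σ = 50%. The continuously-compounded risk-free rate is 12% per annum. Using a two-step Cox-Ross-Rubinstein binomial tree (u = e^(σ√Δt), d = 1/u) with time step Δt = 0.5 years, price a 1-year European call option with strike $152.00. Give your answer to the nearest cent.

$20.11

CRR parameters: u = e^(σ√Δt) = e^(0.5·√0.5) = 1.4241, d = 1/u = 0.7022
Per-period rate: rΔt = 0.12·0.5 = 0.06, so R = e^0.06 = 1.0618
Risk-neutral probability p = (e^0.06 − 0.7022)/(1.4241 − 0.7022) = 0.3596/0.7219 = 0.4982
Terminal stock prices: S_uu = 243.4, S_ud = 120, S_dd = 59.17
Terminal payoffs (S − K): max(91.37, 0) = 91.37, max(-32, 0) = 0, max(-92.83, 0) = 0
Node u (S = 170.9): V_u = e^(−0.06)·[0.4982·91.3738 + 0.5018·0.0000] = 42.8693
Node d (S = 84.26): V_d = e^(−0.06)·[0.4982·0.0000 + 0.5018·0.0000] = 0.0000
Node 0 (S = 120): V_0 = e^(−0.06)·[0.4982·42.8693 + 0.5018·0.0000] = 20.1127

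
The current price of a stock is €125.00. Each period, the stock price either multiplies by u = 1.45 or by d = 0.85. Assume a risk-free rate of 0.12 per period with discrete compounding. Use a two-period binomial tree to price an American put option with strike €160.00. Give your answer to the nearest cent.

Risk-neutral probability p = (1 + 0.12 − 0.85)/(1.45 − 0.85) = 0.2700/0.6000 = 0.4500
Terminal stock prices: S_uu = 262.8, S_ud = 154.1, S_dd = 90.31
Terminal payoffs (K − S): max(-102.8, 0) = 0, max(5.938, 0) = 5.938, max(69.69, 0) = 69.69
Node u (S = 181.2): continuation = 1/1.12·[0.4500·0.0000 + 0.5500·5.9375] = 2.9157; exercise value = 0.0000 ≤ continuation, so V_u = 2.9157
Node d (S = 106.2): continuation = 1/1.12·[0.4500·5.9375 + 0.5500·69.6875] = 36.6071; exercise value = 53.7500 > continuation, so V_d = 53.7500 (exercise)
Node 0 (S = 125): continuation = 1/1.12·[0.4500·2.9157 + 0.5500·53.7500] = 27.5666; exercise value = 35.0000 > continuation, so V_0 = 35.0000 (exercise)

€35.00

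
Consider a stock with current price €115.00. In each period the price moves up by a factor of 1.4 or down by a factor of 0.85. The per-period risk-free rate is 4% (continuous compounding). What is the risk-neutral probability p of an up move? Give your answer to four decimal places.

p = 0.3469

Risk-neutral probability p = (e^0.04 − 0.85)/(1.4 − 0.85) = 0.1908/0.5500 = 0.3469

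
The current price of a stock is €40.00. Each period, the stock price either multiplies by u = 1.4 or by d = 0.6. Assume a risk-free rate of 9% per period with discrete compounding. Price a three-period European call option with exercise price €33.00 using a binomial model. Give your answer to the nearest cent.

Risk-neutral probability p = (1 + 0.09 − 0.6)/(1.4 − 0.6) = 0.4900/0.8000 = 0.6125
Terminal stock prices: S_uuu = 109.8, S_uud = 47.04, S_udd = 20.16, S_ddd = 8.64
Terminal payoffs (S − K): max(76.76, 0) = 76.76, max(14.04, 0) = 14.04, max(-12.84, 0) = 0, max(-24.36, 0) = 0
Node uu (S = 78.4): V_uu = 1/1.09·[0.6125·76.7600 + 0.3875·14.0400] = 48.1248
Node ud (S = 33.6): V_ud = 1/1.09·[0.6125·14.0400 + 0.3875·0.0000] = 7.8894
Node dd (S = 14.4): V_dd = 1/1.09·[0.6125·0.0000 + 0.3875·0.0000] = 0.0000
Node u (S = 56): V_u = 1/1.09·[0.6125·48.1248 + 0.3875·7.8894] = 29.8473
Node d (S = 24): V_d = 1/1.09·[0.6125·7.8894 + 0.3875·0.0000] = 4.4333
Node 0 (S = 40): V_0 = 1/1.09·[0.6125·29.8473 + 0.3875·4.4333] = 18.3481

€18.35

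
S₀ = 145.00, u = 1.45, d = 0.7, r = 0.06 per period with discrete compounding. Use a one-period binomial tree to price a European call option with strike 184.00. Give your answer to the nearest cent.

11.89

Risk-neutral probability p = (1 + 0.06 − 0.7)/(1.45 − 0.7) = 0.3600/0.7500 = 0.4800
Terminal stock prices: S_u = 210.2, S_d = 101.5
Terminal payoffs (S − K): max(26.25, 0) = 26.25, max(-82.5, 0) = 0
Node 0 (S = 145): V_0 = 1/1.06·[0.4800·26.2500 + 0.5200·0.0000] = 11.8868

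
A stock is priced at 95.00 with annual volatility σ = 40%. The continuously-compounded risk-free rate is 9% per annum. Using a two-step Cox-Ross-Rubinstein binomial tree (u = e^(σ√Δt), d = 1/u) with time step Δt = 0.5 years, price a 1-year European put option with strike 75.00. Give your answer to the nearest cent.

4.62

CRR parameters: u = e^(σ√Δt) = e^(0.4·√0.5) = 1.3269, d = 1/u = 0.7536
Per-period rate: rΔt = 0.09·0.5 = 0.045, so R = e^0.045 = 1.0460
Risk-neutral probability p = (e^0.045 − 0.7536)/(1.3269 − 0.7536) = 0.2924/0.5733 = 0.5100
Terminal stock prices: S_uu = 167.3, S_ud = 95, S_dd = 53.96
Terminal payoffs (K − S): max(-92.26, 0) = 0, max(-20, 0) = 0, max(21.04, 0) = 21.04
Node u (S = 126.1): V_u = e^(−0.045)·[0.5100·0.0000 + 0.4900·0.0000] = 0.0000
Node d (S = 71.6): V_d = e^(−0.045)·[0.5100·0.0000 + 0.4900·21.0428] = 9.8563
Node 0 (S = 95): V_0 = e^(−0.045)·[0.5100·0.0000 + 0.4900·9.8563] = 4.6166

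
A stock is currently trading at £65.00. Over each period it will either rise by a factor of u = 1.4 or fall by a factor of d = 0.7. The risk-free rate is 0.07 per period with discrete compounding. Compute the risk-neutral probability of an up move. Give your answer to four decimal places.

Risk-neutral probability p = (1 + 0.07 − 0.7)/(1.4 − 0.7) = 0.3700/0.7000 = 0.5286

p = 0.5286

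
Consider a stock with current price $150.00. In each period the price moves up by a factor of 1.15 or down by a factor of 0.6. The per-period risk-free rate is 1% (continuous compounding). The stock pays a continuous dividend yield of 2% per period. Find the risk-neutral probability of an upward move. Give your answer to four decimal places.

Per-period risk-free factor R = e^0.01 = 1.0101; dividend-adjusted growth = e^(0.01−0.02) = 0.9900.
Risk-neutral probability p = (0.9900 − 0.6)/(1.15 − 0.6) = 0.3900/0.5500 = 0.7092

p = 0.7092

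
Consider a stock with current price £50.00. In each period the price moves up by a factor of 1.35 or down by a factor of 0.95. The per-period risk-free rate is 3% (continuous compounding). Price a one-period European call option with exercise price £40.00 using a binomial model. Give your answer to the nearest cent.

Risk-neutral probability p = (e^0.03 − 0.95)/(1.35 − 0.95) = 0.0805/0.4000 = 0.2011
Terminal stock prices: S_u = 67.5, S_d = 47.5
Terminal payoffs (S − K): max(27.5, 0) = 27.5, max(7.5, 0) = 7.5
Node 0 (S = 50): V_0 = e^(−0.03)·[0.2011·27.5000 + 0.7989·7.5000] = 11.1822

£11.18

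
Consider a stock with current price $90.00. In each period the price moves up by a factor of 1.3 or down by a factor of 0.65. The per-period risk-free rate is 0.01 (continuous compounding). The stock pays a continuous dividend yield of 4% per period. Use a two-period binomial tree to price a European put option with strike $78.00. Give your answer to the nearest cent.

$11.03

Per-period risk-free factor R = e^0.01 = 1.0101; dividend-adjusted growth = e^(0.01−0.04) = 0.9704.
Risk-neutral probability p = (0.9704 − 0.65)/(1.3 − 0.65) = 0.3204/0.6500 = 0.4930
Terminal stock prices: S_uu = 152.1, S_ud = 76.05, S_dd = 38.03
Terminal payoffs (K − S): max(-74.1, 0) = 0, max(1.95, 0) = 1.95, max(39.97, 0) = 39.97
Node u (S = 117): V_u = e^(−0.01)·[0.4930·0.0000 + 0.5070·1.9500] = 0.9788
Node d (S = 58.5): V_d = e^(−0.01)·[0.4930·1.9500 + 0.5070·39.9750] = 21.0177
Node 0 (S = 90): V_0 = e^(−0.01)·[0.4930·0.9788 + 0.5070·21.0177] = 11.0278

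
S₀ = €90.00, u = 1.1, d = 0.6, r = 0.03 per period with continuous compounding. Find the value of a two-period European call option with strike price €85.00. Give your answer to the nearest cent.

Risk-neutral probability p = (e^0.03 − 0.6)/(1.1 − 0.6) = 0.4305/0.5000 = 0.8609
Terminal stock prices: S_uu = 108.9, S_ud = 59.4, S_dd = 32.4
Terminal payoffs (S − K): max(23.9, 0) = 23.9, max(-25.6, 0) = 0, max(-52.6, 0) = 0
Node u (S = 99): V_u = e^(−0.03)·[0.8609·23.9000 + 0.1391·0.0000] = 19.9676
Node d (S = 54): V_d = e^(−0.03)·[0.8609·0.0000 + 0.1391·0.0000] = 0.0000
Node 0 (S = 90): V_0 = e^(−0.03)·[0.8609·19.9676 + 0.1391·0.0000] = 16.6823

€16.68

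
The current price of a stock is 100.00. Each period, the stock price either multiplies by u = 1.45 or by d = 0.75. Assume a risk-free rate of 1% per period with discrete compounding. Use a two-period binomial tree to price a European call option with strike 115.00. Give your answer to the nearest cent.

12.88

Risk-neutral probability p = (1 + 0.01 − 0.75)/(1.45 − 0.75) = 0.2600/0.7000 = 0.3714
Terminal stock prices: S_uu = 210.2, S_ud = 108.8, S_dd = 56.25
Terminal payoffs (S − K): max(95.25, 0) = 95.25, max(-6.25, 0) = 0, max(-58.75, 0) = 0
Node u (S = 145): V_u = 1/1.01·[0.3714·95.2500 + 0.6286·0.0000] = 35.0283
Node d (S = 75): V_d = 1/1.01·[0.3714·0.0000 + 0.6286·0.0000] = 0.0000
Node 0 (S = 100): V_0 = 1/1.01·[0.3714·35.0283 + 0.6286·0.0000] = 12.8817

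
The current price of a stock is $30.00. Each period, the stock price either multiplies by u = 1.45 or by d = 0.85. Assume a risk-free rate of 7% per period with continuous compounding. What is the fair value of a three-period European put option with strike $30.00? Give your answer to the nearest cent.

Risk-neutral probability p = (e^0.07 − 0.85)/(1.45 − 0.85) = 0.2225/0.6000 = 0.3708
Terminal stock prices: S_uuu = 91.46, S_uud = 53.61, S_udd = 31.43, S_ddd = 18.42
Terminal payoffs (K − S): max(-61.46, 0) = 0, max(-23.61, 0) = 0, max(-1.429, 0) = 0, max(11.58, 0) = 11.58
Node uu (S = 63.08): V_uu = e^(−0.07)·[0.3708·0.0000 + 0.6292·0.0000] = 0.0000
Node ud (S = 36.98): V_ud = e^(−0.07)·[0.3708·0.0000 + 0.6292·0.0000] = 0.0000
Node dd (S = 21.67): V_dd = e^(−0.07)·[0.3708·0.0000 + 0.6292·11.5763] = 6.7908
Node u (S = 43.5): V_u = e^(−0.07)·[0.3708·0.0000 + 0.6292·0.0000] = 0.0000
Node d (S = 25.5): V_d = e^(−0.07)·[0.3708·0.0000 + 0.6292·6.7908] = 3.9836
Node 0 (S = 30): V_0 = e^(−0.07)·[0.3708·0.0000 + 0.6292·3.9836] = 2.3369

$2.34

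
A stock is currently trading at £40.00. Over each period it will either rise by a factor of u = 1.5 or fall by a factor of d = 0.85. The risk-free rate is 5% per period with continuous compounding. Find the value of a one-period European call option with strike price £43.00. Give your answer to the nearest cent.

Risk-neutral probability p = (e^0.05 − 0.85)/(1.5 − 0.85) = 0.2013/0.6500 = 0.3096
Terminal stock prices: S_u = 60, S_d = 34
Terminal payoffs (S − K): max(17, 0) = 17, max(-9, 0) = 0
Node 0 (S = 40): V_0 = e^(−0.05)·[0.3096·17.0000 + 0.6904·0.0000] = 5.0073

£5.01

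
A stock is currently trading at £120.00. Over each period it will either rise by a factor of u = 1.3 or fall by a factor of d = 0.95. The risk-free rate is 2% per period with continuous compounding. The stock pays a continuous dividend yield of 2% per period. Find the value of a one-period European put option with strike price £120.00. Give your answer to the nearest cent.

£5.04

Per-period risk-free factor R = e^0.02 = 1.0202; dividend-adjusted growth = e^(0.02−0.02) = 1.0000.
Risk-neutral probability p = (1.0000 − 0.95)/(1.3 − 0.95) = 0.0500/0.3500 = 0.1429
Terminal stock prices: S_u = 156, S_d = 114
Terminal payoffs (K − S): max(-36, 0) = 0, max(6, 0) = 6
Node 0 (S = 120): V_0 = e^(−0.02)·[0.1429·0.0000 + 0.8571·6.0000] = 5.0410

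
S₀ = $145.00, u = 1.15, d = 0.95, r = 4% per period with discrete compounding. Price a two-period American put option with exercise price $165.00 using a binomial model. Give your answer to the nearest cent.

Risk-neutral probability p = (1 + 0.04 − 0.95)/(1.15 − 0.95) = 0.0900/0.2000 = 0.4500
Terminal stock prices: S_uu = 191.8, S_ud = 158.4, S_dd = 130.9
Terminal payoffs (K − S): max(-26.76, 0) = 0, max(6.588, 0) = 6.588, max(34.14, 0) = 34.14
Node u (S = 166.8): continuation = 1/1.04·[0.4500·0.0000 + 0.5500·6.5875] = 3.4838; exercise value = 0.0000 ≤ continuation, so V_u = 3.4838
Node d (S = 137.8): continuation = 1/1.04·[0.4500·6.5875 + 0.5500·34.1375] = 20.9038; exercise value = 27.2500 > continuation, so V_d = 27.2500 (exercise)
Node 0 (S = 145): continuation = 1/1.04·[0.4500·3.4838 + 0.5500·27.2500] = 15.9185; exercise value = 20.0000 > continuation, so V_0 = 20.0000 (exercise)

$20.00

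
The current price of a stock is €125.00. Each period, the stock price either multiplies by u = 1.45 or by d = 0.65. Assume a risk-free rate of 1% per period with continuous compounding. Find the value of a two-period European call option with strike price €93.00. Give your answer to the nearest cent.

Risk-neutral probability p = (e^0.01 − 0.65)/(1.45 − 0.65) = 0.3601/0.8000 = 0.4501
Terminal stock prices: S_uu = 262.8, S_ud = 117.8, S_dd = 52.81
Terminal payoffs (S − K): max(169.8, 0) = 169.8, max(24.81, 0) = 24.81, max(-40.19, 0) = 0
Node u (S = 181.2): V_u = e^(−0.01)·[0.4501·169.8125 + 0.5499·24.8125] = 89.1754
Node d (S = 81.25): V_d = e^(−0.01)·[0.4501·24.8125 + 0.5499·0.0000] = 11.0561
Node 0 (S = 125): V_0 = e^(−0.01)·[0.4501·89.1754 + 0.5499·11.0561] = 45.7548

€45.75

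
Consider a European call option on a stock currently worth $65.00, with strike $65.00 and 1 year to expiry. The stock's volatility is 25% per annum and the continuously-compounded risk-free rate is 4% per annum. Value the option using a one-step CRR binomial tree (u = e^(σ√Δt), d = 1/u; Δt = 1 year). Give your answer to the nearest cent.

CRR parameters: u = e^(σ√Δt) = e^(0.25·√1) = 1.2840, d = 1/u = 0.7788
Per-period rate: rΔt = 0.04·1 = 0.04, so R = e^0.04 = 1.0408
Risk-neutral probability p = (e^0.04 − 0.7788)/(1.2840 − 0.7788) = 0.2620/0.5052 = 0.5186
Terminal stock prices: S_u = 83.46, S_d = 50.62
Terminal payoffs (S − K): max(18.46, 0) = 18.46, max(-14.38, 0) = 0
Node 0 (S = 65): V_0 = e^(−0.04)·[0.5186·18.4617 + 0.4814·0.0000] = 9.1988

$9.20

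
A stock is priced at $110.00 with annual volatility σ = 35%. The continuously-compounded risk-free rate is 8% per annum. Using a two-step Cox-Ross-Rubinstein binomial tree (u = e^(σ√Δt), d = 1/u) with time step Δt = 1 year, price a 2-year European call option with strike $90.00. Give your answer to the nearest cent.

$39.97

CRR parameters: u = e^(σ√Δt) = e^(0.35·√1) = 1.4191, d = 1/u = 0.7047
Per-period rate: rΔt = 0.08·1 = 0.08, so R = e^0.08 = 1.0833
Risk-neutral probability p = (e^0.08 − 0.7047)/(1.4191 − 0.7047) = 0.3786/0.7144 = 0.5300
Terminal stock prices: S_uu = 221.5, S_ud = 110, S_dd = 54.62
Terminal payoffs (S − K): max(131.5, 0) = 131.5, max(20, 0) = 20, max(-35.38, 0) = 0
Node u (S = 156.1): V_u = e^(−0.08)·[0.5300·131.5128 + 0.4700·20.0000] = 73.0170
Node d (S = 77.52): V_d = e^(−0.08)·[0.5300·20.0000 + 0.4700·0.0000] = 9.7845
Node 0 (S = 110): V_0 = e^(−0.08)·[0.5300·73.0170 + 0.4700·9.7845] = 39.9670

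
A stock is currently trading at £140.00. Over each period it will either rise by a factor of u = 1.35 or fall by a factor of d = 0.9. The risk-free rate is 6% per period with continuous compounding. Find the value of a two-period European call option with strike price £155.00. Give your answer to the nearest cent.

Risk-neutral probability p = (e^0.06 − 0.9)/(1.35 − 0.9) = 0.1618/0.4500 = 0.3596
Terminal stock prices: S_uu = 255.2, S_ud = 170.1, S_dd = 113.4
Terminal payoffs (S − K): max(100.2, 0) = 100.2, max(15.1, 0) = 15.1, max(-41.6, 0) = 0
Node u (S = 189): V_u = e^(−0.06)·[0.3596·100.1500 + 0.6404·15.1000] = 43.0265
Node d (S = 126): V_d = e^(−0.06)·[0.3596·15.1000 + 0.6404·0.0000] = 5.1143
Node 0 (S = 140): V_0 = e^(−0.06)·[0.3596·43.0265 + 0.6404·5.1143] = 17.6570

£17.66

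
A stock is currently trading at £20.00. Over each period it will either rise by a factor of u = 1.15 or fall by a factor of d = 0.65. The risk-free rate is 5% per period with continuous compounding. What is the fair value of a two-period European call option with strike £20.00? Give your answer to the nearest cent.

Risk-neutral probability p = (e^0.05 − 0.65)/(1.15 − 0.65) = 0.4013/0.5000 = 0.8025
Terminal stock prices: S_uu = 26.45, S_ud = 14.95, S_dd = 8.45
Terminal payoffs (S − K): max(6.45, 0) = 6.45, max(-5.05, 0) = 0, max(-11.55, 0) = 0
Node u (S = 23): V_u = e^(−0.05)·[0.8025·6.4500 + 0.1975·0.0000] = 4.9239
Node d (S = 13): V_d = e^(−0.05)·[0.8025·0.0000 + 0.1975·0.0000] = 0.0000
Node 0 (S = 20): V_0 = e^(−0.05)·[0.8025·4.9239 + 0.1975·0.0000] = 3.7589

£3.76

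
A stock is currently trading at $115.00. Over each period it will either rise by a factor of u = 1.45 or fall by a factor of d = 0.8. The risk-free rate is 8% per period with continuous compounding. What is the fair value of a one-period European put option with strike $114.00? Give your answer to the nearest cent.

$11.46

Risk-neutral probability p = (e^0.08 − 0.8)/(1.45 − 0.8) = 0.2833/0.6500 = 0.4358
Terminal stock prices: S_u = 166.8, S_d = 92
Terminal payoffs (K − S): max(-52.75, 0) = 0, max(22, 0) = 22
Node 0 (S = 115): V_0 = e^(−0.08)·[0.4358·0.0000 + 0.5642·22.0000] = 11.4576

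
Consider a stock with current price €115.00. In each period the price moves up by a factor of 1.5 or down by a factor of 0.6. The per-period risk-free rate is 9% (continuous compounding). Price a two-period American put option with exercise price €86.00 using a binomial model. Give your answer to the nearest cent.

Risk-neutral probability p = (e^0.09 − 0.6)/(1.5 − 0.6) = 0.4942/0.9000 = 0.5491
Terminal stock prices: S_uu = 258.8, S_ud = 103.5, S_dd = 41.4
Terminal payoffs (K − S): max(-172.8, 0) = 0, max(-17.5, 0) = 0, max(44.6, 0) = 44.6
Node u (S = 172.5): continuation = e^(−0.09)·[0.5491·0.0000 + 0.4509·0.0000] = 0.0000; exercise value = 0.0000 ≤ continuation, so V_u = 0.0000
Node d (S = 69): continuation = e^(−0.09)·[0.5491·0.0000 + 0.4509·44.6000] = 18.3800; exercise value = 17.0000 ≤ continuation, so V_d = 18.3800
Node 0 (S = 115): continuation = e^(−0.09)·[0.5491·0.0000 + 0.4509·18.3800] = 7.5745; exercise value = 0.0000 ≤ continuation, so V_0 = 7.5745

€7.57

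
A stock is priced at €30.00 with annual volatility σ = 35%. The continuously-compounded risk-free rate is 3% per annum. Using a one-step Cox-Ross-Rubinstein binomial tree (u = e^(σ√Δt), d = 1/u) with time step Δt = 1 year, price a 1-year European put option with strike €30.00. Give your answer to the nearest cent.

CRR parameters: u = e^(σ√Δt) = e^(0.35·√1) = 1.4191, d = 1/u = 0.7047
Per-period rate: rΔt = 0.03·1 = 0.03, so R = e^0.03 = 1.0305
Risk-neutral probability p = (e^0.03 − 0.7047)/(1.4191 − 0.7047) = 0.3258/0.7144 = 0.4560
Terminal stock prices: S_u = 42.57, S_d = 21.14
Terminal payoffs (K − S): max(-12.57, 0) = 0, max(8.859, 0) = 8.859
Node 0 (S = 30): V_0 = e^(−0.03)·[0.4560·0.0000 + 0.5440·8.8594] = 4.6769

€4.68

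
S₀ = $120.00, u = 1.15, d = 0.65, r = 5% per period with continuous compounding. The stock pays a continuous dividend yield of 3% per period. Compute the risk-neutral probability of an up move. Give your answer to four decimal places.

p = 0.7404

Per-period risk-free factor R = e^0.05 = 1.0513; dividend-adjusted growth = e^(0.05−0.03) = 1.0202.
Risk-neutral probability p = (1.0202 − 0.65)/(1.15 − 0.65) = 0.3702/0.5000 = 0.7404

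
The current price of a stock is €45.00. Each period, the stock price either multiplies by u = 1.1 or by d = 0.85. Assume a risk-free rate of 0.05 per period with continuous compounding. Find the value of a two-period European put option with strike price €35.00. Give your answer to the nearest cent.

Risk-neutral probability p = (e^0.05 − 0.85)/(1.1 − 0.85) = 0.2013/0.2500 = 0.8051
Terminal stock prices: S_uu = 54.45, S_ud = 42.08, S_dd = 32.51
Terminal payoffs (K − S): max(-19.45, 0) = 0, max(-7.075, 0) = 0, max(2.488, 0) = 2.488
Node u (S = 49.5): V_u = e^(−0.05)·[0.8051·0.0000 + 0.1949·0.0000] = 0.0000
Node d (S = 38.25): V_d = e^(−0.05)·[0.8051·0.0000 + 0.1949·2.4875] = 0.4612
Node 0 (S = 45): V_0 = e^(−0.05)·[0.8051·0.0000 + 0.1949·0.4612] = 0.0855

€0.09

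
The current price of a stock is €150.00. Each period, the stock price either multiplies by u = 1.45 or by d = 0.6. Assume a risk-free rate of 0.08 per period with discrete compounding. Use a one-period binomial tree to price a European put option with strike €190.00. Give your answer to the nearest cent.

€40.31

Risk-neutral probability p = (1 + 0.08 − 0.6)/(1.45 − 0.6) = 0.4800/0.8500 = 0.5647
Terminal stock prices: S_u = 217.5, S_d = 90
Terminal payoffs (K − S): max(-27.5, 0) = 0, max(100, 0) = 100
Node 0 (S = 150): V_0 = 1/1.08·[0.5647·0.0000 + 0.4353·100.0000] = 40.3050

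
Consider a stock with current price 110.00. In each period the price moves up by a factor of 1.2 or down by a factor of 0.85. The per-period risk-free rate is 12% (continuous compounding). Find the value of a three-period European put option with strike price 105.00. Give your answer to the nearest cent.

0.92

Risk-neutral probability p = (e^0.12 − 0.85)/(1.2 − 0.85) = 0.2775/0.3500 = 0.7928
Terminal stock prices: S_uuu = 190.1, S_uud = 134.6, S_udd = 95.37, S_ddd = 67.55
Terminal payoffs (K − S): max(-85.08, 0) = 0, max(-29.64, 0) = 0, max(9.63, 0) = 9.63, max(37.45, 0) = 37.45
Node uu (S = 158.4): V_uu = e^(−0.12)·[0.7928·0.0000 + 0.2072·0.0000] = 0.0000
Node ud (S = 112.2): V_ud = e^(−0.12)·[0.7928·0.0000 + 0.2072·9.6300] = 1.7693
Node dd (S = 79.47): V_dd = e^(−0.12)·[0.7928·9.6300 + 0.2072·37.4463] = 13.6516
Node u (S = 132): V_u = e^(−0.12)·[0.7928·0.0000 + 0.2072·1.7693] = 0.3251
Node d (S = 93.5): V_d = e^(−0.12)·[0.7928·1.7693 + 0.2072·13.6516] = 3.7523
Node 0 (S = 110): V_0 = e^(−0.12)·[0.7928·0.3251 + 0.2072·3.7523] = 0.9180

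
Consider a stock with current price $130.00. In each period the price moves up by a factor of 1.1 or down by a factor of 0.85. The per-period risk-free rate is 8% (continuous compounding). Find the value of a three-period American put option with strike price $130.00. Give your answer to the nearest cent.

$1.65

Risk-neutral probability p = (e^0.08 − 0.85)/(1.1 − 0.85) = 0.2333/0.2500 = 0.9331
Terminal stock prices: S_uuu = 173, S_uud = 133.7, S_udd = 103.3, S_ddd = 79.84
Terminal payoffs (K − S): max(-43.03, 0) = 0, max(-3.705, 0) = 0, max(26.68, 0) = 26.68, max(50.16, 0) = 50.16
Node uu (S = 157.3): continuation = e^(−0.08)·[0.9331·0.0000 + 0.0669·0.0000] = 0.0000; exercise value = 0.0000 ≤ continuation, so V_uu = 0.0000
Node ud (S = 121.5): continuation = e^(−0.08)·[0.9331·0.0000 + 0.0669·26.6825] = 1.6466; exercise value = 8.4500 > continuation, so V_ud = 8.4500 (exercise)
Node dd (S = 93.92): continuation = e^(−0.08)·[0.9331·26.6825 + 0.0669·50.1638] = 26.0801; exercise value = 36.0750 > continuation, so V_dd = 36.0750 (exercise)
Node u (S = 143): continuation = e^(−0.08)·[0.9331·0.0000 + 0.0669·8.4500] = 0.5215; exercise value = 0.0000 ≤ continuation, so V_u = 0.5215
Node d (S = 110.5): continuation = e^(−0.08)·[0.9331·8.4500 + 0.0669·36.0750] = 9.5051; exercise value = 19.5000 > continuation, so V_d = 19.5000 (exercise)
Node 0 (S = 130): continuation = e^(−0.08)·[0.9331·0.5215 + 0.0669·19.5000] = 1.6526; exercise value = 0.0000 ≤ continuation, so V_0 = 1.6526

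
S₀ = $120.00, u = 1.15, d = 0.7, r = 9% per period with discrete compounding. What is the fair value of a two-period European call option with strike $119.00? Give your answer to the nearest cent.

Risk-neutral probability p = (1 + 0.09 − 0.7)/(1.15 − 0.7) = 0.3900/0.4500 = 0.8667
Terminal stock prices: S_uu = 158.7, S_ud = 96.6, S_dd = 58.8
Terminal payoffs (S − K): max(39.7, 0) = 39.7, max(-22.4, 0) = 0, max(-60.2, 0) = 0
Node u (S = 138): V_u = 1/1.09·[0.8667·39.7000 + 0.1333·0.0000] = 31.5657
Node d (S = 84): V_d = 1/1.09·[0.8667·0.0000 + 0.1333·0.0000] = 0.0000
Node 0 (S = 120): V_0 = 1/1.09·[0.8667·31.5657 + 0.1333·0.0000] = 25.0981

$25.10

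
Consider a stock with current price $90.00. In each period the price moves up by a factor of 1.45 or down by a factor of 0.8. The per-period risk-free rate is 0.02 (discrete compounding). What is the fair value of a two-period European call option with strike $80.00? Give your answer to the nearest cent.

Risk-neutral probability p = (1 + 0.02 − 0.8)/(1.45 − 0.8) = 0.2200/0.6500 = 0.3385
Terminal stock prices: S_uu = 189.2, S_ud = 104.4, S_dd = 57.6
Terminal payoffs (S − K): max(109.2, 0) = 109.2, max(24.4, 0) = 24.4, max(-22.4, 0) = 0
Node u (S = 130.5): V_u = 1/1.02·[0.3385·109.2250 + 0.6615·24.4000] = 52.0686
Node d (S = 72): V_d = 1/1.02·[0.3385·24.4000 + 0.6615·0.0000] = 8.0965
Node 0 (S = 90): V_0 = 1/1.02·[0.3385·52.0686 + 0.6615·8.0965] = 22.5288

$22.53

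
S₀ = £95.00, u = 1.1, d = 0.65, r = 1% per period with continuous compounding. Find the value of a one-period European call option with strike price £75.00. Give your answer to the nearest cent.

Risk-neutral probability p = (e^0.01 − 0.65)/(1.1 − 0.65) = 0.3601/0.4500 = 0.8001
Terminal stock prices: S_u = 104.5, S_d = 61.75
Terminal payoffs (S − K): max(29.5, 0) = 29.5, max(-13.25, 0) = 0
Node 0 (S = 95): V_0 = e^(−0.01)·[0.8001·29.5000 + 0.1999·0.0000] = 23.3684

£23.37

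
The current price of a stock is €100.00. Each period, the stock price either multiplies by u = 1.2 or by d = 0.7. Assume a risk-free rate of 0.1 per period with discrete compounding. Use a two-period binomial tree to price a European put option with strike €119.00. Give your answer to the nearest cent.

€11.57

Risk-neutral probability p = (1 + 0.1 − 0.7)/(1.2 − 0.7) = 0.4000/0.5000 = 0.8000
Terminal stock prices: S_uu = 144, S_ud = 84, S_dd = 49
Terminal payoffs (K − S): max(-25, 0) = 0, max(35, 0) = 35, max(70, 0) = 70
Node u (S = 120): V_u = 1/1.1·[0.8000·0.0000 + 0.2000·35.0000] = 6.3636
Node d (S = 70): V_d = 1/1.1·[0.8000·35.0000 + 0.2000·70.0000] = 38.1818
Node 0 (S = 100): V_0 = 1/1.1·[0.8000·6.3636 + 0.2000·38.1818] = 11.5702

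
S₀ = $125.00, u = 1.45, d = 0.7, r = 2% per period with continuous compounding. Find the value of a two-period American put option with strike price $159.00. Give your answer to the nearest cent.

Risk-neutral probability p = (e^0.02 − 0.7)/(1.45 − 0.7) = 0.3202/0.7500 = 0.4269
Terminal stock prices: S_uu = 262.8, S_ud = 126.9, S_dd = 61.25
Terminal payoffs (K − S): max(-103.8, 0) = 0, max(32.13, 0) = 32.13, max(97.75, 0) = 97.75
Node u (S = 181.2): continuation = e^(−0.02)·[0.4269·0.0000 + 0.5731·32.1250] = 18.0452; exercise value = 0.0000 ≤ continuation, so V_u = 18.0452
Node d (S = 87.5): continuation = e^(−0.02)·[0.4269·32.1250 + 0.5731·97.7500] = 68.3516; exercise value = 71.5000 > continuation, so V_d = 71.5000 (exercise)
Node 0 (S = 125): continuation = e^(−0.02)·[0.4269·18.0452 + 0.5731·71.5000] = 47.7144; exercise value = 34.0000 ≤ continuation, so V_0 = 47.7144

$47.71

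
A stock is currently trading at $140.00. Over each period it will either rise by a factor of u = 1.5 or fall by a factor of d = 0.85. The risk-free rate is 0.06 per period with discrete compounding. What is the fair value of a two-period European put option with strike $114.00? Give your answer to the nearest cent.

$5.24

Risk-neutral probability p = (1 + 0.06 − 0.85)/(1.5 − 0.85) = 0.2100/0.6500 = 0.3231
Terminal stock prices: S_uu = 315, S_ud = 178.5, S_dd = 101.1
Terminal payoffs (K − S): max(-201, 0) = 0, max(-64.5, 0) = 0, max(12.85, 0) = 12.85
Node u (S = 210): V_u = 1/1.06·[0.3231·0.0000 + 0.6769·0.0000] = 0.0000
Node d (S = 119): V_d = 1/1.06·[0.3231·0.0000 + 0.6769·12.8500] = 8.2061
Node 0 (S = 140): V_0 = 1/1.06·[0.3231·0.0000 + 0.6769·8.2061] = 5.2405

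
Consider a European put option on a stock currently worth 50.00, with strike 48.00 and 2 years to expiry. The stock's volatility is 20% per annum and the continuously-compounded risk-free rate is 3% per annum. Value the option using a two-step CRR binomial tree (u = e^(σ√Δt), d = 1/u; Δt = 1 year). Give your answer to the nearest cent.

CRR parameters: u = e^(σ√Δt) = e^(0.2·√1) = 1.2214, d = 1/u = 0.8187
Per-period rate: rΔt = 0.03·1 = 0.03, so R = e^0.03 = 1.0305
Risk-neutral probability p = (e^0.03 − 0.8187)/(1.2214 − 0.8187) = 0.2117/0.4027 = 0.5258
Terminal stock prices: S_uu = 74.59, S_ud = 50, S_dd = 33.52
Terminal payoffs (K − S): max(-26.59, 0) = 0, max(-2, 0) = 0, max(14.48, 0) = 14.48
Node u (S = 61.07): V_u = e^(−0.03)·[0.5258·0.0000 + 0.4742·0.0000] = 0.0000
Node d (S = 40.94): V_d = e^(−0.03)·[0.5258·0.0000 + 0.4742·14.4840] = 6.6654
Node 0 (S = 50): V_0 = e^(−0.03)·[0.5258·0.0000 + 0.4742·6.6654] = 3.0673

3.07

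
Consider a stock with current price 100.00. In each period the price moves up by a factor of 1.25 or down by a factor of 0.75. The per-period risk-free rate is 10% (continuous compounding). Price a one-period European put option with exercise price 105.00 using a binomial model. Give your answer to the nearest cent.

Risk-neutral probability p = (e^0.1 − 0.75)/(1.25 − 0.75) = 0.3552/0.5000 = 0.7103
Terminal stock prices: S_u = 125, S_d = 75
Terminal payoffs (K − S): max(-20, 0) = 0, max(30, 0) = 30
Node 0 (S = 100): V_0 = e^(−0.1)·[0.7103·0.0000 + 0.2897·30.0000] = 7.8628

7.86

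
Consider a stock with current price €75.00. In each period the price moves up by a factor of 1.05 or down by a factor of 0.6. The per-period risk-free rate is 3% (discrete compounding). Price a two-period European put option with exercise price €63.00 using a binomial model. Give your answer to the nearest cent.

Risk-neutral probability p = (1 + 0.03 − 0.6)/(1.05 − 0.6) = 0.4300/0.4500 = 0.9556
Terminal stock prices: S_uu = 82.69, S_ud = 47.25, S_dd = 27
Terminal payoffs (K − S): max(-19.69, 0) = 0, max(15.75, 0) = 15.75, max(36, 0) = 36
Node u (S = 78.75): V_u = 1/1.03·[0.9556·0.0000 + 0.0444·15.7500] = 0.6796
Node d (S = 45): V_d = 1/1.03·[0.9556·15.7500 + 0.0444·36.0000] = 16.1650
Node 0 (S = 75): V_0 = 1/1.03·[0.9556·0.6796 + 0.0444·16.1650] = 1.3280

€1.33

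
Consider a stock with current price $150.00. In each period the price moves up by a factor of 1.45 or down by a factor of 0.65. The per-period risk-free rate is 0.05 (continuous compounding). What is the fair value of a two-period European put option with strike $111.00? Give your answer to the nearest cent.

$10.70

Risk-neutral probability p = (e^0.05 − 0.65)/(1.45 − 0.65) = 0.4013/0.8000 = 0.5016
Terminal stock prices: S_uu = 315.4, S_ud = 141.4, S_dd = 63.38
Terminal payoffs (K − S): max(-204.4, 0) = 0, max(-30.38, 0) = 0, max(47.62, 0) = 47.62
Node u (S = 217.5): V_u = e^(−0.05)·[0.5016·0.0000 + 0.4984·0.0000] = 0.0000
Node d (S = 97.5): V_d = e^(−0.05)·[0.5016·0.0000 + 0.4984·47.6250] = 22.5792
Node 0 (S = 150): V_0 = e^(−0.05)·[0.5016·0.0000 + 0.4984·22.5792] = 10.7049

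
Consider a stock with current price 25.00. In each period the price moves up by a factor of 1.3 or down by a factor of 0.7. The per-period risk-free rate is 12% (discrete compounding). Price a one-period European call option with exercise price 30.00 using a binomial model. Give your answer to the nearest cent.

Risk-neutral probability p = (1 + 0.12 − 0.7)/(1.3 − 0.7) = 0.4200/0.6000 = 0.7000
Terminal stock prices: S_u = 32.5, S_d = 17.5
Terminal payoffs (S − K): max(2.5, 0) = 2.5, max(-12.5, 0) = 0
Node 0 (S = 25): V_0 = 1/1.12·[0.7000·2.5000 + 0.3000·0.0000] = 1.5625

1.56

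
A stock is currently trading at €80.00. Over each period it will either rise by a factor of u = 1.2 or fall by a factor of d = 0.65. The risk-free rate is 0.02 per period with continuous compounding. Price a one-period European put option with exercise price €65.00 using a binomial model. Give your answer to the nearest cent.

€4.17

Risk-neutral probability p = (e^0.02 − 0.65)/(1.2 − 0.65) = 0.3702/0.5500 = 0.6731
Terminal stock prices: S_u = 96, S_d = 52
Terminal payoffs (K − S): max(-31, 0) = 0, max(13, 0) = 13
Node 0 (S = 80): V_0 = e^(−0.02)·[0.6731·0.0000 + 0.3269·13.0000] = 4.1656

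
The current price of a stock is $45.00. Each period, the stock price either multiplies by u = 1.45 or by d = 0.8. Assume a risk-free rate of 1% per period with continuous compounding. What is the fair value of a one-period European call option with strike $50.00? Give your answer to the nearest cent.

$4.88

Risk-neutral probability p = (e^0.01 − 0.8)/(1.45 − 0.8) = 0.2101/0.6500 = 0.3232
Terminal stock prices: S_u = 65.25, S_d = 36
Terminal payoffs (S − K): max(15.25, 0) = 15.25, max(-14, 0) = 0
Node 0 (S = 45): V_0 = e^(−0.01)·[0.3232·15.2500 + 0.6768·0.0000] = 4.8791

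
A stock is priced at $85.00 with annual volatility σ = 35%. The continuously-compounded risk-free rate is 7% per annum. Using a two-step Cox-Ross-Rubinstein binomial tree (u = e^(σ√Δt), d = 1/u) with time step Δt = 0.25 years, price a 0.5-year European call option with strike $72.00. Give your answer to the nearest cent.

$18.32

CRR parameters: u = e^(σ√Δt) = e^(0.35·√0.25) = 1.1912, d = 1/u = 0.8395
Per-period rate: rΔt = 0.07·0.25 = 0.0175, so R = e^0.0175 = 1.0177
Risk-neutral probability p = (e^0.0175 − 0.8395)/(1.1912 − 0.8395) = 0.1782/0.3518 = 0.5065
Terminal stock prices: S_uu = 120.6, S_ud = 85, S_dd = 59.9
Terminal payoffs (S − K): max(48.62, 0) = 48.62, max(13, 0) = 13, max(-12.1, 0) = 0
Node u (S = 101.3): V_u = e^(−0.0175)·[0.5065·48.6207 + 0.4935·13.0000] = 30.5050
Node d (S = 71.35): V_d = e^(−0.0175)·[0.5065·13.0000 + 0.4935·0.0000] = 6.4708
Node 0 (S = 85): V_0 = e^(−0.0175)·[0.5065·30.5050 + 0.4935·6.4708] = 18.3218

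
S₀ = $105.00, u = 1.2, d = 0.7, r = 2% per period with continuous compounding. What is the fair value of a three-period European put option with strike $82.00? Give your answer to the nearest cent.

$6.75

Risk-neutral probability p = (e^0.02 − 0.7)/(1.2 − 0.7) = 0.3202/0.5000 = 0.6404
Terminal stock prices: S_uuu = 181.4, S_uud = 105.8, S_udd = 61.74, S_ddd = 36.01
Terminal payoffs (K − S): max(-99.44, 0) = 0, max(-23.84, 0) = 0, max(20.26, 0) = 20.26, max(45.99, 0) = 45.99
Node uu (S = 151.2): V_uu = e^(−0.02)·[0.6404·0.0000 + 0.3596·0.0000] = 0.0000
Node ud (S = 88.2): V_ud = e^(−0.02)·[0.6404·0.0000 + 0.3596·20.2600] = 7.1412
Node dd (S = 51.45): V_dd = e^(−0.02)·[0.6404·20.2600 + 0.3596·45.9850] = 28.9263
Node u (S = 126): V_u = e^(−0.02)·[0.6404·0.0000 + 0.3596·7.1412] = 2.5171
Node d (S = 73.5): V_d = e^(−0.02)·[0.6404·7.1412 + 0.3596·28.9263] = 14.6785
Node 0 (S = 105): V_0 = e^(−0.02)·[0.6404·2.5171 + 0.3596·14.6785] = 6.7539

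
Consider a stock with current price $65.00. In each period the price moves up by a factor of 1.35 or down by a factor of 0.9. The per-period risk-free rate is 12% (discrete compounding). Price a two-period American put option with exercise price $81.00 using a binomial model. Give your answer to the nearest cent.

$16.00

Risk-neutral probability p = (1 + 0.12 − 0.9)/(1.35 − 0.9) = 0.2200/0.4500 = 0.4889
Terminal stock prices: S_uu = 118.5, S_ud = 78.98, S_dd = 52.65
Terminal payoffs (K − S): max(-37.46, 0) = 0, max(2.025, 0) = 2.025, max(28.35, 0) = 28.35
Node u (S = 87.75): continuation = 1/1.12·[0.4889·0.0000 + 0.5111·2.0250] = 0.9241; exercise value = 0.0000 ≤ continuation, so V_u = 0.9241
Node d (S = 58.5): continuation = 1/1.12·[0.4889·2.0250 + 0.5111·28.3500] = 13.8214; exercise value = 22.5000 > continuation, so V_d = 22.5000 (exercise)
Node 0 (S = 65): continuation = 1/1.12·[0.4889·0.9241 + 0.5111·22.5000] = 10.6712; exercise value = 16.0000 > continuation, so V_0 = 16.0000 (exercise)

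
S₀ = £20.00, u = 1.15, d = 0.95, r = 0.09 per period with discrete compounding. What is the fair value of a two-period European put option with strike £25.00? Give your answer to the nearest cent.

£1.64

Risk-neutral probability p = (1 + 0.09 − 0.95)/(1.15 − 0.95) = 0.1400/0.2000 = 0.7000
Terminal stock prices: S_uu = 26.45, S_ud = 21.85, S_dd = 18.05
Terminal payoffs (K − S): max(-1.45, 0) = 0, max(3.15, 0) = 3.15, max(6.95, 0) = 6.95
Node u (S = 23): V_u = 1/1.09·[0.7000·0.0000 + 0.3000·3.1500] = 0.8670
Node d (S = 19): V_d = 1/1.09·[0.7000·3.1500 + 0.3000·6.9500] = 3.9358
Node 0 (S = 20): V_0 = 1/1.09·[0.7000·0.8670 + 0.3000·3.9358] = 1.6400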